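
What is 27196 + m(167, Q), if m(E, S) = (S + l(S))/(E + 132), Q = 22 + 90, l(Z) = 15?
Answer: 8131731/299 ≈ 27196.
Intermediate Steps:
Q = 112
m(E, S) = (15 + S)/(132 + E) (m(E, S) = (S + 15)/(E + 132) = (15 + S)/(132 + E))
27196 + m(167, Q) = 27196 + (15 + 112)/(132 + 167) = 27196 + 127/299 = 8131731/299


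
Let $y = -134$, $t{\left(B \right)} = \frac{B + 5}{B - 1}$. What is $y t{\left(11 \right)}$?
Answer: $- \frac{1072}{5} \approx -214.4$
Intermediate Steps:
$t{\left(B \right)} = \frac{5 + B}{-1 + B}$
$y t{\left(11 \right)} = - 134 \frac{5 + 11}{-1 + 11} = - 134 \cdot \frac{1}{10} \cdot 16 = \left(-134\right) \frac{8}{5} = - \frac{1072}{5}$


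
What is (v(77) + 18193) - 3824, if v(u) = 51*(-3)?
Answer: 14216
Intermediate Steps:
v(u) = -153
(v(77) + 18193) - 3824 = (-153 + 18193) - 3824 = 18040 - 3824 = 14216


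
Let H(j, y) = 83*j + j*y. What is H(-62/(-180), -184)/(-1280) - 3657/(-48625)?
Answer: 22941251/224064000 ≈ 0.10239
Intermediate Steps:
H(-62/(-180), -184)/(-1280) - 3657/(-48625) = ((-62/(-180))*(83 - 184))/(-1280) - 3657/(-48625) = (-62*(-1/180)*(-101))*(-1/1280) - 3657*(-1/48625) = ((31/90)*(-101))*(-1/1280) + 3657/48625 = -3131/90*(-1/1280) + 3657/48625 = 3131/115200 + 3657/48625 = 22941251/224064000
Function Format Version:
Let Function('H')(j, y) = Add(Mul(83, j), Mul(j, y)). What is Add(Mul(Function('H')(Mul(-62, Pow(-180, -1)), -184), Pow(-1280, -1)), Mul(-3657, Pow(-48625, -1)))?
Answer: Rational(22941251, 224064000) ≈ 0.10239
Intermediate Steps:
Add(Mul(Function('H')(Mul(-62, Pow(-180, -1)), -184), Pow(-1280, -1)), Mul(-3657, Pow(-48625, -1))) = Add(Mul(Mul(Mul(-62, Pow(-180, -1)), Add(83, -184)), Pow(-1280, -1)), Mul(-3657, Pow(-48625, -1))) = Add(Mul(Mul(Mul(-62, Rational(-1, 180)), -101), Rational(-1, 1280)), Mul(-3657, Rational(-1, 48625))) = Add(Mul(Mul(Rational(31, 90), -101), Rational(-1, 1280)), Rational(3657, 48625)) = Add(Mul(Rational(-3131, 90), Rational(-1, 1280)), Rational(3657, 48625)) = Add(Rational(3131, 115200), Rational(3657, 48625)) = Rational(22941251, 224064000)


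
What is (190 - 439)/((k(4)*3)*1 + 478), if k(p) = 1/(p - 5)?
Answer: -249/475 ≈ -0.52421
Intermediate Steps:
k(p) = 1/(-5 + p)
(190 - 439)/((k(4)*3)*1 + 478) = (190 - 439)/((3/(-5 + 4))*1 + 478) = -249/((3/(-1))*1 + 478) = -249/(-1*3*1 + 478) = -249/(-3*1 + 478) = -249/(-3 + 478) = -249/475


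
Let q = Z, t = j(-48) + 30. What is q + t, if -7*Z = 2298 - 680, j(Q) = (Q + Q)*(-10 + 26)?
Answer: -12160/7 ≈ -1737.1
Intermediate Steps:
j(Q) = 32*Q (j(Q) = (2*Q)*16 = 32*Q)
t = -1506 (t = 32*(-48) + 30 = -1536 + 30 = -1506)
Z = -1618/7 (Z = -(2298 - 680)/7 = -1/7*1618 = -1618/7 ≈ -231.14)
q = -1618/7 ≈ -231.14
q + t = -1618/7 - 1506 = -12160/7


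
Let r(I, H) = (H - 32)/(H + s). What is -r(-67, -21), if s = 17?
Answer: -53/4 ≈ -13.250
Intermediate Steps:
r(I, H) = (-32 + H)/(17 + H) (r(I, H) = (H - 32)/(H + 17) = (-32 + H)/(17 + H))
-r(-67, -21) = -(-32 - 21)/(17 - 21) = -(-53)/(-4) = -(-1)*(-53)/4 = -1*53/4 = -53/4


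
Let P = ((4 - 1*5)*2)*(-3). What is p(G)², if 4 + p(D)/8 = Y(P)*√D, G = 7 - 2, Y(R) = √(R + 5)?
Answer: 4544 - 512*√55 ≈ 746.91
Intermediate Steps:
P = 6 (P = ((4 - 5)*2)*(-3) = -1*2*(-3) = -2*(-3) = 6)
Y(R) = √(5 + R)
G = 5
p(D) = -32 + 8*√11*√D (p(D) = -32 + 8*(√(5 + 6)*√D) = -32 + 8*(√11*√D) = -32 + 8*√11*√D)
p(G)² = (-32 + 8*√11*√5)² = (-32 + 8*√55)²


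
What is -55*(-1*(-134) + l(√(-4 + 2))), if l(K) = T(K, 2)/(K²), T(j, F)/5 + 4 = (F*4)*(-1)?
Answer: -9020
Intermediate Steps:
T(j, F) = -20 - 20*F (T(j, F) = -20 + 5*((F*4)*(-1)) = -20 + 5*((4*F)*(-1)) = -20 + 5*(-4*F) = -20 - 20*F)
l(K) = -60/K² (l(K) = (-20 - 20*2)/(K²) = (-20 - 40)/K² = -60/K²)
-55*(-1*(-134) + l(√(-4 + 2))) = -55*(-1*(-134) - 60/(-4 + 2)) = -55*(134 - 60/(√(-2))²) = -55*(134 - 60/(I*√2)²) = -55*(134 - 60*(-½)) = -55*(134 + 30) = -55*164 = -9020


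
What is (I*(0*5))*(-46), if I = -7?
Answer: 0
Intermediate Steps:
(I*(0*5))*(-46) = -0*5*(-46) = -7*0*(-46) = 0*(-46) = 0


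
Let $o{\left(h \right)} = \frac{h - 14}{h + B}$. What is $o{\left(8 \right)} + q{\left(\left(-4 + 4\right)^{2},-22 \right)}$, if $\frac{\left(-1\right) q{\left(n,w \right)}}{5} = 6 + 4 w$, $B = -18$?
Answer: $\frac{2053}{5} \approx 410.6$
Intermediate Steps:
$o{\left(h \right)} = \frac{-14 + h}{-18 + h}$ ($o{\left(h \right)} = \frac{h - 14}{h - 18} = \frac{-14 + h}{-18 + h}$)
$q{\left(n,w \right)} = -30 - 20 w$ ($q{\left(n,w \right)} = - 5 \left(6 + 4 w\right) = -30 - 20 w$)
$o{\left(8 \right)} + q{\left(\left(-4 + 4\right)^{2},-22 \right)} = \frac{-14 + 8}{-18 + 8} - -410 = \frac{1}{-10} \left(-6\right) + \left(-30 + 440\right) = \left(- \frac{1}{10}\right) \left(-6\right) + 410 = \frac{3}{5} + 410 = \frac{2053}{5}$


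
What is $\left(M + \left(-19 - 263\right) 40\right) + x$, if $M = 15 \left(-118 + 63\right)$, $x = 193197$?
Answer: $181092$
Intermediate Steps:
$M = -825$ ($M = 15 \left(-55\right) = -825$)
$\left(M + \left(-19 - 263\right) 40\right) + x = \left(-825 + \left(-19 - 263\right) 40\right) + 193197 = \left(-825 - 11280\right) + 193197 = -12105 + 193197 = 181092$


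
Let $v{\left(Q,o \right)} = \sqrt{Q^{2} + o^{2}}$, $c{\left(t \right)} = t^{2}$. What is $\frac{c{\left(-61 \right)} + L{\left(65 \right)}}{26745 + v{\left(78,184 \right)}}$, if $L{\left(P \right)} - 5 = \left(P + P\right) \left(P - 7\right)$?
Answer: $\frac{60261834}{143051017} - \frac{22532 \sqrt{9985}}{715255085} \approx 0.41811$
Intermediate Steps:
$L{\left(P \right)} = 5 + 2 P \left(-7 + P\right)$ ($L{\left(P \right)} = 5 + \left(P + P\right) \left(P - 7\right) = 5 + 2 P \left(-7 + P\right)$)
$\frac{c{\left(-61 \right)} + L{\left(65 \right)}}{26745 + v{\left(78,184 \right)}} = \frac{\left(-61\right)^{2} + \left(5 - 910 + 2 \cdot 65^{2}\right)}{26745 + \sqrt{78^{2} + 184^{2}}} = \frac{3721 + \left(5 - 910 + 2 \cdot 4225\right)}{26745 + \sqrt{6084 + 33856}} = \frac{3721 + \left(5 - 910 + 8450\right)}{26745 + \sqrt{39940}} = \frac{3721 + 7545}{26745 + 2 \sqrt{9985}} = \frac{11266}{26745 + 2 \sqrt{9985}}$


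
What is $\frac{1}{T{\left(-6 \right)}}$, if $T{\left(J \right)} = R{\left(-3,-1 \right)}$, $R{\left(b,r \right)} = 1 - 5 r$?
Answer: $\frac{1}{6} \approx 0.16667$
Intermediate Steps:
$T{\left(J \right)} = 6$ ($T{\left(J \right)} = 1 - -5 = 1 + 5 = 6$)
$\frac{1}{T{\left(-6 \right)}} = \frac{1}{6}$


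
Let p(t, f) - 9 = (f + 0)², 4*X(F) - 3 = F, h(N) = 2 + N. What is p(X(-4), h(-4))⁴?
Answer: 28561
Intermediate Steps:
X(F) = ¾ + F/4
p(t, f) = 9 + f² (p(t, f) = 9 + (f + 0)² = 9 + f²)
p(X(-4), h(-4))⁴ = (9 + (2 - 4)²)⁴ = (9 + (-2)²)⁴ = (9 + 4)⁴ = 13⁴ = 28561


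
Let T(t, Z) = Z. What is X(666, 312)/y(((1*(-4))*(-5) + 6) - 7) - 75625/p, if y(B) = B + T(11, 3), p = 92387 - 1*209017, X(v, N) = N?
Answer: 3805231/256586 ≈ 14.830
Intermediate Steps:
p = -116630 (p = 92387 - 209017 = -116630)
y(B) = 3 + B (y(B) = B + 3 = 3 + B)
X(666, 312)/y(((1*(-4))*(-5) + 6) - 7) - 75625/p = 312/(3 + (((1*(-4))*(-5) + 6) - 7)) - 75625/(-116630) = 312/(3 + ((-4*(-5) + 6) - 7)) - 75625*(-1/116630) = 312/(3 + ((20 + 6) - 7)) + 15125/23326 = 312/(3 + (26 - 7)) + 15125/23326 = 312/(3 + 19) + 15125/23326 = 312/22 + 15125/23326 = 312*(1/22) + 15125/23326 = 156/11 + 15125/23326 = 3805231/256586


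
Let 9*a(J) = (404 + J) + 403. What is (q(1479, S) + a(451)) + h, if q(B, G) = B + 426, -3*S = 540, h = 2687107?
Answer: 24202366/9 ≈ 2.6892e+6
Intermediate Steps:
S = -180 (S = -⅓*540 = -180)
q(B, G) = 426 + B
a(J) = 269/3 + J/9 (a(J) = ((404 + J) + 403)/9 = (807 + J)/9 = 269/3 + J/9)
(q(1479, S) + a(451)) + h = ((426 + 1479) + (269/3 + (⅑)*451)) + 2687107 = (1905 + (269/3 + 451/9)) + 2687107 = (1905 + 1258/9) + 2687107 = 18403/9 + 2687107 = 24202366/9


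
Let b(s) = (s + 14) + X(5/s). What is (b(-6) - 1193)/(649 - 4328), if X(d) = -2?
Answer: 1187/3679 ≈ 0.32264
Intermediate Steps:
b(s) = 12 + s (b(s) = (s + 14) - 2 = (14 + s) - 2 = 12 + s)
(b(-6) - 1193)/(649 - 4328) = ((12 - 6) - 1193)/(649 - 4328) = (6 - 1193)/(-3679) = -1187*(-1/3679) = 1187/3679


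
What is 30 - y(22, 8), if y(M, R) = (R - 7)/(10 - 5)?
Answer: 149/5 ≈ 29.800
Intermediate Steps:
y(M, R) = -7/5 + R/5 (y(M, R) = (-7 + R)/5 = (-7 + R)*(1/5) = -7/5 + R/5)
30 - y(22, 8) = 30 - (-7/5 + (1/5)*8) = 30 - (-7/5 + 8/5) = 30 - 1*1/5 = 30 - 1/5 = 149/5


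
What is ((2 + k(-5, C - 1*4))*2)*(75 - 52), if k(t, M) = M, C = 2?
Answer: 0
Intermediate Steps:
((2 + k(-5, C - 1*4))*2)*(75 - 52) = ((2 + (2 - 1*4))*2)*(75 - 52) = ((2 + (2 - 4))*2)*23 = ((2 - 2)*2)*23 = (0*2)*23 = 0*23 = 0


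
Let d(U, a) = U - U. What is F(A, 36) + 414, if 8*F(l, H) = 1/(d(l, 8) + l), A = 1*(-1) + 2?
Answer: 3313/8 ≈ 414.13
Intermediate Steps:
d(U, a) = 0
A = 1 (A = -1 + 2 = 1)
F(l, H) = 1/(8*l) (F(l, H) = 1/(8*(0 + l)) = 1/(8*l))
F(A, 36) + 414 = (⅛)/1 + 414 = (⅛)*1 + 414 = ⅛ + 414 = 3313/8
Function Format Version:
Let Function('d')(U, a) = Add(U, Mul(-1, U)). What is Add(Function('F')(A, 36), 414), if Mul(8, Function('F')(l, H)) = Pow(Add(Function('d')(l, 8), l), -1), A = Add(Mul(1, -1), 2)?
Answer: Rational(3313, 8) ≈ 414.13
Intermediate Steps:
Function('d')(U, a) = 0
A = 1 (A = Add(-1, 2) = 1)
Function('F')(l, H) = Mul(Rational(1, 8), Pow(l, -1)) (Function('F')(l, H) = Mul(Rational(1, 8), Pow(Add(0, l), -1)) = Mul(Rational(1, 8), Pow(l, -1)))
Add(Function('F')(A, 36), 414) = Add(Mul(Rational(1, 8), Pow(1, -1)), 414) = Add(Mul(Rational(1, 8), 1), 414) = Add(Rational(1, 8), 414) = Rational(3313, 8)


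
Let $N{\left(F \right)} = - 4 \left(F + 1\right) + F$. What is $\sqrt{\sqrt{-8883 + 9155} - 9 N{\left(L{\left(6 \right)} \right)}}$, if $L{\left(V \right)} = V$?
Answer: $\sqrt{198 + 4 \sqrt{17}} \approx 14.646$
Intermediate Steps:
$N{\left(F \right)} = -4 - 3 F$ ($N{\left(F \right)} = - 4 \left(1 + F\right) + F = \left(-4 - 4 F\right) + F = -4 - 3 F$)
$\sqrt{\sqrt{-8883 + 9155} - 9 N{\left(L{\left(6 \right)} \right)}} = \sqrt{\sqrt{-8883 + 9155} - 9 \left(-4 - 18\right)} = \sqrt{\sqrt{272} - 9 \left(-4 - 18\right)} = \sqrt{4 \sqrt{17} - -198} = \sqrt{4 \sqrt{17} + 198} = \sqrt{198 + 4 \sqrt{17}}$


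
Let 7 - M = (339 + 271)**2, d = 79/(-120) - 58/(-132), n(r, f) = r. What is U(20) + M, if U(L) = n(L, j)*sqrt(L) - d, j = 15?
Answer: -491162471/1320 + 40*sqrt(5) ≈ -3.7200e+5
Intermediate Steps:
d = -289/1320 (d = 79*(-1/120) - 58*(-1/132) = -79/120 + 29/66 = -289/1320 ≈ -0.21894)
U(L) = 289/1320 + L**(3/2) (U(L) = L*sqrt(L) - 1*(-289/1320) = L**(3/2) + 289/1320 = 289/1320 + L**(3/2))
M = -372093 (M = 7 - (339 + 271)**2 = 7 - 1*610**2 = 7 - 1*372100 = 7 - 372100 = -372093)
U(20) + M = (289/1320 + 20**(3/2)) - 372093 = (289/1320 + 40*sqrt(5)) - 372093 = -491162471/1320 + 40*sqrt(5)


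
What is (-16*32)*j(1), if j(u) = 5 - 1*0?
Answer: -2560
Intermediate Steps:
j(u) = 5 (j(u) = 5 + 0 = 5)
(-16*32)*j(1) = -16*32*5 = -512*5 = -2560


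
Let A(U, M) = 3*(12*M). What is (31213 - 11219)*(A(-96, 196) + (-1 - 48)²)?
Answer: 189083258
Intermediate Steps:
A(U, M) = 36*M
(31213 - 11219)*(A(-96, 196) + (-1 - 48)²) = (31213 - 11219)*(36*196 + (-1 - 48)²) = 19994*(7056 + (-49)²) = 19994*(7056 + 2401) = 19994*9457 = 189083258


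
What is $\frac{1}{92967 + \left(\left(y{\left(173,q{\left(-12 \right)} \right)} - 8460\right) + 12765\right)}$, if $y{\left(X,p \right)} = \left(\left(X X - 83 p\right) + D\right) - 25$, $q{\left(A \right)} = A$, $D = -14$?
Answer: $\frac{1}{128158} \approx 7.8029 \cdot 10^{-6}$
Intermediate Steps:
$y{\left(X,p \right)} = -39 + X^{2} - 83 p$ ($y{\left(X,p \right)} = \left(\left(X X - 83 p\right) - 14\right) - 25 = \left(\left(X^{2} - 83 p\right) - 14\right) - 25 = \left(-14 + X^{2} - 83 p\right) - 25 = -39 + X^{2} - 83 p$)
$\frac{1}{92967 + \left(\left(y{\left(173,q{\left(-12 \right)} \right)} - 8460\right) + 12765\right)} = \frac{1}{92967 + \left(\left(\left(-39 + 173^{2} - -996\right) - 8460\right) + 12765\right)} = \frac{1}{92967 + \left(\left(\left(-39 + 29929 + 996\right) - 8460\right) + 12765\right)} = \frac{1}{92967 + \left(\left(30886 - 8460\right) + 12765\right)} = \frac{1}{92967 + \left(22426 + 12765\right)} = \frac{1}{92967 + 35191} = \frac{1}{128158}$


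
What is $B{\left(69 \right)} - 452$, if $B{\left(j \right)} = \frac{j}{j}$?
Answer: $-451$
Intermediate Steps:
$B{\left(j \right)} = 1$
$B{\left(69 \right)} - 452 = 1 - 452 = -451$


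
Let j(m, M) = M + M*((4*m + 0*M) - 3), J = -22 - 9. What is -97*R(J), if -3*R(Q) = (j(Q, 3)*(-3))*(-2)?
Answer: -73332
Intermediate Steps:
J = -31
j(m, M) = M + M*(-3 + 4*m) (j(m, M) = M + M*((4*m + 0) - 3) = M + M*(4*m - 3) = M + M*(-3 + 4*m))
R(Q) = 12 - 24*Q (R(Q) = -(2*3*(-1 + 2*Q))*(-3)*(-2)/3 = -(-6 + 12*Q)*(-3)*(-2)/3 = -(18 - 36*Q)*(-2)/3 = -(-36 + 72*Q)/3 = 12 - 24*Q)
-97*R(J) = -97*(12 - 24*(-31)) = -97*(12 + 744) = -97*756 = -73332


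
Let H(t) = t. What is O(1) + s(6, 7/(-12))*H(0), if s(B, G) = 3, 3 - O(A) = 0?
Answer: 3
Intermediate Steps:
O(A) = 3 (O(A) = 3 - 1*0 = 3 + 0 = 3)
O(1) + s(6, 7/(-12))*H(0) = 3 + 3*0 = 3 + 0 = 3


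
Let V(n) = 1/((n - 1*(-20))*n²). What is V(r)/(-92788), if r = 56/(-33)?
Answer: -35937/175753833472 ≈ -2.0447e-7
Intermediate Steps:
r = -56/33 (r = 56*(-1/33) = -56/33 ≈ -1.6970)
V(n) = 1/(n²*(20 + n)) (V(n) = 1/((n + 20)*n²) = 1/((20 + n)*n²) = 1/(n²*(20 + n)))
V(r)/(-92788) = (1/((-56/33)²*(20 - 56/33)))/(-92788) = (1089/(3136*(604/33)))*(-1/92788) = ((1089/3136)*(33/604))*(-1/92788) = (35937/1894144)*(-1/92788) = -35937/175753833472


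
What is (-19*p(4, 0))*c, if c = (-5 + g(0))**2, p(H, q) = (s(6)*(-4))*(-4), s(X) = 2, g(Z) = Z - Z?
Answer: -15200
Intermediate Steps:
g(Z) = 0
p(H, q) = 32 (p(H, q) = (2*(-4))*(-4) = -8*(-4) = 32)
c = 25 (c = (-5 + 0)**2 = (-5)**2 = 25)
(-19*p(4, 0))*c = -19*32*25 = -608*25 = -15200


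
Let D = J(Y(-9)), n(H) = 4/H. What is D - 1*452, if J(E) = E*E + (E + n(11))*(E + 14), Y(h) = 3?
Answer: -4244/11 ≈ -385.82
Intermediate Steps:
J(E) = E² + (14 + E)*(4/11 + E) (J(E) = E*E + (E + 4/11)*(E + 14) = E² + (E + 4*(1/11))*(14 + E) = E² + (E + 4/11)*(14 + E) = E² + (4/11 + E)*(14 + E) = E² + (14 + E)*(4/11 + E))
D = 728/11 (D = 56/11 + 2*3² + (158/11)*3 = 56/11 + 2*9 + 474/11 = 56/11 + 18 + 474/11 = 728/11 ≈ 66.182)
D - 1*452 = 728/11 - 1*452 = 728/11 - 452 = -4244/11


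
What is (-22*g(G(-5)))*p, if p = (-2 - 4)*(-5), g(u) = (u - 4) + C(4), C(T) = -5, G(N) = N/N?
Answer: 5280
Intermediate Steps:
G(N) = 1
g(u) = -9 + u (g(u) = (u - 4) - 5 = (-4 + u) - 5 = -9 + u)
p = 30 (p = -6*(-5) = 30)
(-22*g(G(-5)))*p = -22*(-9 + 1)*30 = -22*(-8)*30 = 176*30 = 5280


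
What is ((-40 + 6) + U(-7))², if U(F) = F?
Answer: 1681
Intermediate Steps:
((-40 + 6) + U(-7))² = ((-40 + 6) - 7)² = (-34 - 7)² = (-41)² = 1681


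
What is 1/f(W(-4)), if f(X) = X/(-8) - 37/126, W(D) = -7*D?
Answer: -63/239 ≈ -0.26360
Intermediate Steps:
f(X) = -37/126 - X/8 (f(X) = X*(-⅛) - 37*1/126 = -X/8 - 37/126 = -37/126 - X/8)
1/f(W(-4)) = 1/(-37/126 - (-7)*(-4)/8) = 1/(-37/126 - ⅛*28) = 1/(-37/126 - 7/2) = 1/(-239/63) = -63/239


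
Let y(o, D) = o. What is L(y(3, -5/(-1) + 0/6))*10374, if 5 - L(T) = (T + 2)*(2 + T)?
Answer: -207480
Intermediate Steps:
L(T) = 5 - (2 + T)² (L(T) = 5 - (T + 2)*(2 + T) = 5 - (2 + T)*(2 + T) = 5 - (2 + T)²)
L(y(3, -5/(-1) + 0/6))*10374 = (5 - (2 + 3)²)*10374 = (5 - 1*5²)*10374 = (5 - 1*25)*10374 = (5 - 25)*10374 = -20*10374 = -207480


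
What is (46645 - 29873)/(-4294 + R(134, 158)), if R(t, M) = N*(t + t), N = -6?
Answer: -8386/2951 ≈ -2.8417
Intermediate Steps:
R(t, M) = -12*t (R(t, M) = -6*(t + t) = -12*t)
(46645 - 29873)/(-4294 + R(134, 158)) = (46645 - 29873)/(-4294 - 12*134) = 16772/(-4294 - 1608) = 16772/(-5902) = 16772*(-1/5902) = -8386/2951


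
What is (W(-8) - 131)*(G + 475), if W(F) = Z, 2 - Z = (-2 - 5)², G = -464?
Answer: -1958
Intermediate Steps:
Z = -47 (Z = 2 - (-2 - 5)² = 2 - 1*(-7)² = 2 - 1*49 = 2 - 49 = -47)
W(F) = -47
(W(-8) - 131)*(G + 475) = (-47 - 131)*(-464 + 475) = -178*11 = -1958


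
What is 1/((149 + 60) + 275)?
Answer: 1/484 ≈ 0.0020661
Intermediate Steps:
1/((149 + 60) + 275) = 1/(209 + 275) = 1/484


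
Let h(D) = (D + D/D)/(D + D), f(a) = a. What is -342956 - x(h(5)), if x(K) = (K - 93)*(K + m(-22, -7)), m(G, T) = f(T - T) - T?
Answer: -8556344/25 ≈ -3.4225e+5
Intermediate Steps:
m(G, T) = -T (m(G, T) = (T - T) - T = 0 - T = -T)
h(D) = (1 + D)/(2*D) (h(D) = (D + 1)/((2*D)) = (1 + D)*(1/(2*D)) = (1 + D)/(2*D))
x(K) = (-93 + K)*(7 + K) (x(K) = (K - 93)*(K - 1*(-7)) = (-93 + K)*(K + 7) = (-93 + K)*(7 + K))
-342956 - x(h(5)) = -342956 - (-651 + ((½)*(1 + 5)/5)² - 43*(1 + 5)/5) = -342956 - (-651 + ((½)*(⅕)*6)² - 43*6/5) = -342956 - (-651 + (⅗)² - 86*⅗) = -342956 - (-651 + 9/25 - 258/5) = -342956 - 1*(-17556/25) = -342956 + 17556/25 = -8556344/25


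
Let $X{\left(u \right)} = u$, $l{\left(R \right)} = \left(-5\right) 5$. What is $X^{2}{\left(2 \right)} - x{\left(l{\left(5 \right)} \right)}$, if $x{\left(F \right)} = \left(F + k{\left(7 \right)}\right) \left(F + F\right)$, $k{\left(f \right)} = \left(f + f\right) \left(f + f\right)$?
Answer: $8554$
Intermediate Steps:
$l{\left(R \right)} = -25$
$k{\left(f \right)} = 4 f^{2}$ ($k{\left(f \right)} = 2 f 2 f = 4 f^{2}$)
$x{\left(F \right)} = 2 F \left(196 + F\right)$ ($x{\left(F \right)} = \left(F + 4 \cdot 7^{2}\right) \left(F + F\right) = \left(F + 4 \cdot 49\right) 2 F = \left(F + 196\right) 2 F = \left(196 + F\right) 2 F = 2 F \left(196 + F\right)$)
$X^{2}{\left(2 \right)} - x{\left(l{\left(5 \right)} \right)} = 2^{2} - 2 \left(-25\right) \left(196 - 25\right) = 4 - 2 \left(-25\right) 171 = 4 - -8550 = 4 + 8550 = 8554$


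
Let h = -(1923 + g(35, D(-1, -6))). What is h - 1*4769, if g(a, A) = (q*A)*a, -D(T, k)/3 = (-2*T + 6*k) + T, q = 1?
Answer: -10367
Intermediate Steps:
D(T, k) = -18*k + 3*T (D(T, k) = -3*((-2*T + 6*k) + T) = -3*(-T + 6*k) = -18*k + 3*T)
g(a, A) = A*a (g(a, A) = (1*A)*a = A*a)
h = -5598 (h = -(1923 + (-18*(-6) + 3*(-1))*35) = -(1923 + (108 - 3)*35) = -(1923 + 105*35) = -(1923 + 3675) = -1*5598 = -5598)
h - 1*4769 = -5598 - 1*4769 = -5598 - 4769 = -10367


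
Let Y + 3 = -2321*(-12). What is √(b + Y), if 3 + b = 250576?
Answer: √278422 ≈ 527.66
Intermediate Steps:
b = 250573 (b = -3 + 250576 = 250573)
Y = 27849 (Y = -3 - 2321*(-12) = -3 + 27852 = 27849)
√(b + Y) = √(250573 + 27849) = √278422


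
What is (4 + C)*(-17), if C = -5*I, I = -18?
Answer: -1598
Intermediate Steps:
C = 90 (C = -5*(-18) = 90)
(4 + C)*(-17) = (4 + 90)*(-17) = 94*(-17) = -1598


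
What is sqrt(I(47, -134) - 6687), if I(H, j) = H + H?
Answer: I*sqrt(6593) ≈ 81.197*I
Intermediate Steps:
I(H, j) = 2*H
sqrt(I(47, -134) - 6687) = sqrt(2*47 - 6687) = sqrt(94 - 6687) = sqrt(-6593) = I*sqrt(6593)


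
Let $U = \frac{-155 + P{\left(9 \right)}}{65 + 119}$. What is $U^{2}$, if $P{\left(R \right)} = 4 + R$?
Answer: $\frac{5041}{8464} \approx 0.59558$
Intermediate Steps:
$U = - \frac{71}{92}$ ($U = \frac{-155 + \left(4 + 9\right)}{65 + 119} = \frac{-155 + 13}{184} = \left(-142\right) \frac{1}{184} = - \frac{71}{92} \approx -0.77174$)
$U^{2} = \left(- \frac{71}{92}\right)^{2} = \frac{5041}{8464}$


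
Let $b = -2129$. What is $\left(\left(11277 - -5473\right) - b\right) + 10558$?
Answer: $29437$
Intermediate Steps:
$\left(\left(11277 - -5473\right) - b\right) + 10558 = \left(\left(11277 - -5473\right) - -2129\right) + 10558 = \left(\left(11277 + 5473\right) + 2129\right) + 10558 = \left(16750 + 2129\right) + 10558 = 18879 + 10558 = 29437$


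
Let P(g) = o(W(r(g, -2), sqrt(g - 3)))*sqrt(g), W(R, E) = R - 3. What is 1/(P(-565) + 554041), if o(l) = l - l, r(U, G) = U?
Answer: 1/554041 ≈ 1.8049e-6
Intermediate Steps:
W(R, E) = -3 + R
o(l) = 0
P(g) = 0 (P(g) = 0*sqrt(g) = 0)
1/(P(-565) + 554041) = 1/(0 + 554041) = 1/554041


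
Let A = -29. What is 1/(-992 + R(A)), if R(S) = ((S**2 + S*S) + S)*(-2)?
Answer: -1/4298 ≈ -0.00023267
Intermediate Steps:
R(S) = -4*S**2 - 2*S (R(S) = ((S**2 + S**2) + S)*(-2) = (2*S**2 + S)*(-2) = (S + 2*S**2)*(-2) = -4*S**2 - 2*S)
1/(-992 + R(A)) = 1/(-992 - 2*(-29)*(1 + 2*(-29))) = 1/(-992 - 2*(-29)*(1 - 58)) = 1/(-992 - 2*(-29)*(-57)) = 1/(-992 - 3306) = 1/(-4298) = -1/4298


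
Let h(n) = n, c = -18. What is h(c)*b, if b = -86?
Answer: 1548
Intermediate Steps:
h(c)*b = -18*(-86) = 1548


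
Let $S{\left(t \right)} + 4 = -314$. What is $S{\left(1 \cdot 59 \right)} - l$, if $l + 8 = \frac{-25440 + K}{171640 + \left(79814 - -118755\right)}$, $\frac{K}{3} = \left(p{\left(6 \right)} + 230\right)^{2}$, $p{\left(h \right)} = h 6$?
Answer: $- \frac{38317206}{123403} \approx -310.5$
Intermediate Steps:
$p{\left(h \right)} = 6 h$
$S{\left(t \right)} = -318$ ($S{\left(t \right)} = -4 - 314 = -318$)
$K = 212268$ ($K = 3 \left(6 \cdot 6 + 230\right)^{2} = 3 \left(36 + 230\right)^{2} = 3 \cdot 266^{2} = 3 \cdot 70756 = 212268$)
$l = - \frac{924948}{123403}$ ($l = -8 + \frac{-25440 + 212268}{171640 + \left(79814 - -118755\right)} = -8 + \frac{186828}{171640 + \left(79814 + 118755\right)} = -8 + \frac{186828}{171640 + 198569} = -8 + \frac{186828}{370209} = -8 + 186828 \cdot \frac{1}{370209} = -8 + \frac{62276}{123403} = - \frac{924948}{123403} \approx -7.4953$)
$S{\left(1 \cdot 59 \right)} - l = -318 - - \frac{924948}{123403} = -318 + \frac{924948}{123403} = - \frac{38317206}{123403}$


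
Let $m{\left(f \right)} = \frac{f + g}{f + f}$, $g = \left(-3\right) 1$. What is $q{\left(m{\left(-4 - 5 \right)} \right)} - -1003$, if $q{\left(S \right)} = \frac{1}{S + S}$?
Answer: $\frac{4015}{4} \approx 1003.8$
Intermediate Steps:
$g = -3$
$m{\left(f \right)} = \frac{-3 + f}{2 f}$ ($m{\left(f \right)} = \frac{f - 3}{f + f} = \frac{-3 + f}{2 f}$)
$q{\left(S \right)} = \frac{1}{2 S}$
$q{\left(m{\left(-4 - 5 \right)} \right)} - -1003 = \frac{1}{2 \frac{-3 - 9}{2 \left(-4 - 5\right)}} - -1003 = \frac{1}{2 \frac{-3 - 9}{2 \left(-9\right)}} + 1003 = \frac{1}{2 \cdot \frac{1}{2} \left(- \frac{1}{9}\right) \left(-12\right)} + 1003 = \frac{1}{2 \cdot \frac{2}{3}} + 1003 = \frac{1}{2} \cdot \frac{3}{2} + 1003 = \frac{3}{4} + 1003 = \frac{4015}{4}$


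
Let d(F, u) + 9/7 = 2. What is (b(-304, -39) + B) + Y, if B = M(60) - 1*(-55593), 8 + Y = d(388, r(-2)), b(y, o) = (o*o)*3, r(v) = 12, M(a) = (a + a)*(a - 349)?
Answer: 178281/7 ≈ 25469.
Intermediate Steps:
M(a) = 2*a*(-349 + a) (M(a) = (2*a)*(-349 + a) = 2*a*(-349 + a))
b(y, o) = 3*o² (b(y, o) = o²*3 = 3*o²)
d(F, u) = 5/7 (d(F, u) = -9/7 + 2 = 5/7)
Y = -51/7 (Y = -8 + 5/7 = -51/7 ≈ -7.2857)
B = 20913 (B = 2*60*(-349 + 60) - 1*(-55593) = 2*60*(-289) + 55593 = -34680 + 55593 = 20913)
(b(-304, -39) + B) + Y = (3*(-39)² + 20913) - 51/7 = (3*1521 + 20913) - 51/7 = (4563 + 20913) - 51/7 = 25476 - 51/7 = 178281/7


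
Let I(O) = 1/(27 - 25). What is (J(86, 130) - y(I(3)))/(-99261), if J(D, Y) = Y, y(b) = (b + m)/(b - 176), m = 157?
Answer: -5105/3871179 ≈ -0.0013187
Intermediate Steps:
I(O) = ½ (I(O) = 1/2 = ½)
y(b) = (157 + b)/(-176 + b) (y(b) = (b + 157)/(b - 176) = (157 + b)/(-176 + b))
(J(86, 130) - y(I(3)))/(-99261) = (130 - (157 + ½)/(-176 + ½))/(-99261) = (130 - 315/((-351/2)*2))*(-1/99261) = (130 - (-2)*315/(351*2))*(-1/99261) = (130 - 1*(-35/39))*(-1/99261) = (130 + 35/39)*(-1/99261) = (5105/39)*(-1/99261) = -5105/3871179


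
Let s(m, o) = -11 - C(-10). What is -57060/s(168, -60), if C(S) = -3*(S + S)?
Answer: 57060/71 ≈ 803.66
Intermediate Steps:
C(S) = -6*S
s(m, o) = -71 (s(m, o) = -11 - (-6)*(-10) = -11 - 1*60 = -11 - 60 = -71)
-57060/s(168, -60) = -57060/(-71) = -57060*(-1/71) = 57060/71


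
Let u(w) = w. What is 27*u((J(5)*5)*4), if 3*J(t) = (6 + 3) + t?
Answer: 2520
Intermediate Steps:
J(t) = 3 + t/3 (J(t) = ((6 + 3) + t)/3 = (9 + t)/3 = 3 + t/3)
27*u((J(5)*5)*4) = 27*(((3 + (1/3)*5)*5)*4) = 27*(((3 + 5/3)*5)*4) = 27*(((14/3)*5)*4) = 27*((70/3)*4) = 27*(280/3) = 2520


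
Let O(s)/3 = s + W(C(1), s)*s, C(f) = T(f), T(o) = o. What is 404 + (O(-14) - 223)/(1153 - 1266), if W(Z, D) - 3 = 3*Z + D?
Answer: 45581/113 ≈ 403.37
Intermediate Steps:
C(f) = f
W(Z, D) = 3 + D + 3*Z (W(Z, D) = 3 + (3*Z + D) = 3 + (D + 3*Z) = 3 + D + 3*Z)
O(s) = 3*s + 3*s*(6 + s) (O(s) = 3*(s + (3 + s + 3*1)*s) = 3*(s + (3 + s + 3)*s) = 3*(s + (6 + s)*s) = 3*(s + s*(6 + s)) = 3*s + 3*s*(6 + s))
404 + (O(-14) - 223)/(1153 - 1266) = 404 + (3*(-14)*(7 - 14) - 223)/(1153 - 1266) = 404 + (3*(-14)*(-7) - 223)/(-113) = 404 + (294 - 223)*(-1/113) = 404 + 71*(-1/113) = 404 - 71/113 = 45581/113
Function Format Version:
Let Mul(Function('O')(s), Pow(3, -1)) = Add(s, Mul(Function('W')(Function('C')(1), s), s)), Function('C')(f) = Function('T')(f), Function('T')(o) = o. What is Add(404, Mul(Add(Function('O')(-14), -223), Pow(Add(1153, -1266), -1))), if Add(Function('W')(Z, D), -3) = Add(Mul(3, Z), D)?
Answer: Rational(45581, 113) ≈ 403.37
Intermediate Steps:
Function('C')(f) = f
Function('W')(Z, D) = Add(3, D, Mul(3, Z)) (Function('W')(Z, D) = Add(3, Add(Mul(3, Z), D)) = Add(3, Add(D, Mul(3, Z))) = Add(3, D, Mul(3, Z)))
Function('O')(s) = Add(Mul(3, s), Mul(3, s, Add(6, s))) (Function('O')(s) = Mul(3, Add(s, Mul(Add(3, s, Mul(3, 1)), s))) = Mul(3, Add(s, Mul(Add(3, s, 3), s))) = Mul(3, Add(s, Mul(Add(6, s), s))) = Mul(3, Add(s, Mul(s, Add(6, s)))) = Add(Mul(3, s), Mul(3, s, Add(6, s))))
Add(404, Mul(Add(Function('O')(-14), -223), Pow(Add(1153, -1266), -1))) = Add(404, Mul(Add(Mul(3, -14, Add(7, -14)), -223), Pow(Add(1153, -1266), -1))) = Add(404, Mul(Add(Mul(3, -14, -7), -223), Pow(-113, -1))) = Add(404, Mul(Add(294, -223), Rational(-1, 113))) = Add(404, Mul(71, Rational(-1, 113))) = Add(404, Rational(-71, 113)) = Rational(45581, 113)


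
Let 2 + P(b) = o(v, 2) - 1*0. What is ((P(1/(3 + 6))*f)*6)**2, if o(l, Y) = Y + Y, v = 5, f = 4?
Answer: 2304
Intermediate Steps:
o(l, Y) = 2*Y
P(b) = 2 (P(b) = -2 + (2*2 - 1*0) = -2 + (4 + 0) = -2 + 4 = 2)
((P(1/(3 + 6))*f)*6)**2 = ((2*4)*6)**2 = (8*6)**2 = 48**2 = 2304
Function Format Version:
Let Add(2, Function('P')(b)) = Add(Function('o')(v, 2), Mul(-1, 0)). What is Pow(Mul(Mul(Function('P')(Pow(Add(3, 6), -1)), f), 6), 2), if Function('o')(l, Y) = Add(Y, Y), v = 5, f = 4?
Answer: 2304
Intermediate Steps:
Function('o')(l, Y) = Mul(2, Y)
Function('P')(b) = 2 (Function('P')(b) = Add(-2, Add(Mul(2, 2), Mul(-1, 0))) = Add(-2, Add(4, 0)) = Add(-2, 4) = 2)
Pow(Mul(Mul(Function('P')(Pow(Add(3, 6), -1)), f), 6), 2) = Pow(Mul(Mul(2, 4), 6), 2) = Pow(Mul(8, 6), 2) = Pow(48, 2) = 2304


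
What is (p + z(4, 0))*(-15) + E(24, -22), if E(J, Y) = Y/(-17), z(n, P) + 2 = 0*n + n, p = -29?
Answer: 6907/17 ≈ 406.29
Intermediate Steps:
z(n, P) = -2 + n (z(n, P) = -2 + (0*n + n) = -2 + (0 + n) = -2 + n)
E(J, Y) = -Y/17 (E(J, Y) = Y*(-1/17) = -Y/17)
(p + z(4, 0))*(-15) + E(24, -22) = (-29 + (-2 + 4))*(-15) - 1/17*(-22) = (-29 + 2)*(-15) + 22/17 = -27*(-15) + 22/17 = 405 + 22/17 = 6907/17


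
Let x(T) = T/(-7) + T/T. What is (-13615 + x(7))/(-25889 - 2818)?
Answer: 1945/4101 ≈ 0.47427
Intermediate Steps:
x(T) = 1 - T/7 (x(T) = T*(-1/7) + 1 = -T/7 + 1 = 1 - T/7)
(-13615 + x(7))/(-25889 - 2818) = (-13615 + (1 - 1/7*7))/(-25889 - 2818) = (-13615 + (1 - 1))/(-28707) = (-13615 + 0)*(-1/28707) = -13615*(-1/28707) = 1945/4101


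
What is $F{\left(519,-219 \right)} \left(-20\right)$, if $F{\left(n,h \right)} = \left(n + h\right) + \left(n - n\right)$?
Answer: $-6000$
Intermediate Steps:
$F{\left(n,h \right)} = h + n$ ($F{\left(n,h \right)} = \left(h + n\right) + 0 = h + n$)
$F{\left(519,-219 \right)} \left(-20\right) = \left(-219 + 519\right) \left(-20\right) = 300 \left(-20\right) = -6000$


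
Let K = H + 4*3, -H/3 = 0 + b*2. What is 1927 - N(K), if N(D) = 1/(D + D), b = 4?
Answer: 46249/24 ≈ 1927.0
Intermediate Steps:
H = -24 (H = -3*(0 + 4*2) = -3*(0 + 8) = -3*8 = -24)
K = -12 (K = -24 + 4*3 = -24 + 12 = -12)
N(D) = 1/(2*D)
1927 - N(K) = 1927 - 1/(2*(-12)) = 1927 - (-1)/(2*12) = 1927 - 1*(-1/24) = 1927 + 1/24 = 46249/24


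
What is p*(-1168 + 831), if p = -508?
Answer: 171196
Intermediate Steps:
p*(-1168 + 831) = -508*(-1168 + 831) = -508*(-337) = 171196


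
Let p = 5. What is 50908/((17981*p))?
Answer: 50908/89905 ≈ 0.56624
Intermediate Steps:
50908/((17981*p)) = 50908/((17981*5)) = 50908/89905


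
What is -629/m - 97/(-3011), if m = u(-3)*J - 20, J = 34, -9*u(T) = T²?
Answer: 1899157/162594 ≈ 11.680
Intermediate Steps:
u(T) = -T²/9
m = -54 (m = -⅑*(-3)²*34 - 20 = -⅑*9*34 - 20 = -1*34 - 20 = -34 - 20 = -54)
-629/m - 97/(-3011) = -629/(-54) - 97/(-3011) = -629*(-1/54) - 97*(-1/3011) = 629/54 + 97/3011 = 1899157/162594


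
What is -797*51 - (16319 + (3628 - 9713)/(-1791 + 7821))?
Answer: -68699779/1206 ≈ -56965.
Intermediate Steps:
-797*51 - (16319 + (3628 - 9713)/(-1791 + 7821)) = -40647 - (16319 - 6085/6030) = -40647 - (16319 - 6085*1/6030) = -40647 - (16319 - 1217/1206) = -40647 - 1*19679497/1206 = -40647 - 19679497/1206 = -68699779/1206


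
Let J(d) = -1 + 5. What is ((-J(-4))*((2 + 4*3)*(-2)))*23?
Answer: 2576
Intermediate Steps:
J(d) = 4
((-J(-4))*((2 + 4*3)*(-2)))*23 = ((-1*4)*((2 + 4*3)*(-2)))*23 = -4*(2 + 12)*(-2)*23 = -56*(-2)*23 = -4*(-28)*23 = 112*23 = 2576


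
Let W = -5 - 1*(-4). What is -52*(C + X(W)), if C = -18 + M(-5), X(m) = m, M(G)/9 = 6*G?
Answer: 15028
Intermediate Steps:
W = -1 (W = -5 + 4 = -1)
M(G) = 54*G (M(G) = 9*(6*G) = 54*G)
C = -288 (C = -18 + 54*(-5) = -18 - 270 = -288)
-52*(C + X(W)) = -52*(-288 - 1) = -52*(-289) = 15028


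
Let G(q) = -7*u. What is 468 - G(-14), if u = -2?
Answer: 454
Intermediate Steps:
G(q) = 14 (G(q) = -7*(-2) = 14)
468 - G(-14) = 468 - 1*14 = 468 - 14 = 454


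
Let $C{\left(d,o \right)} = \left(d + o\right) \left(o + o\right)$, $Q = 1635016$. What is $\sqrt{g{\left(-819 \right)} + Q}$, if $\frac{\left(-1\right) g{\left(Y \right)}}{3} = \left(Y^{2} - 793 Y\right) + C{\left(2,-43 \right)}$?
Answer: $i \sqrt{2336246} \approx 1528.5 i$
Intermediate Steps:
$C{\left(d,o \right)} = 2 o \left(d + o\right)$ ($C{\left(d,o \right)} = \left(d + o\right) 2 o = 2 o \left(d + o\right)$)
$g{\left(Y \right)} = -10578 - 3 Y^{2} + 2379 Y$ ($g{\left(Y \right)} = - 3 \left(\left(Y^{2} - 793 Y\right) + 2 \left(-43\right) \left(2 - 43\right)\right) = - 3 \left(\left(Y^{2} - 793 Y\right) + 2 \left(-43\right) \left(-41\right)\right) = - 3 \left(\left(Y^{2} - 793 Y\right) + 3526\right) = - 3 \left(3526 + Y^{2} - 793 Y\right) = -10578 - 3 Y^{2} + 2379 Y$)
$\sqrt{g{\left(-819 \right)} + Q} = \sqrt{\left(-10578 - 3 \left(-819\right)^{2} + 2379 \left(-819\right)\right) + 1635016} = \sqrt{\left(-10578 - 2012283 - 1948401\right) + 1635016} = \sqrt{-3971262 + 1635016} = \sqrt{-2336246} = i \sqrt{2336246}$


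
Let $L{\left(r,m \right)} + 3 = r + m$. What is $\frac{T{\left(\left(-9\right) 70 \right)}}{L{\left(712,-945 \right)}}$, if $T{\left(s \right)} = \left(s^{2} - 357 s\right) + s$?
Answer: $- \frac{155295}{59} \approx -2632.1$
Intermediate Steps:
$L{\left(r,m \right)} = -3 + m + r$ ($L{\left(r,m \right)} = -3 + \left(r + m\right) = -3 + \left(m + r\right) = -3 + m + r$)
$T{\left(s \right)} = s^{2} - 356 s$
$\frac{T{\left(\left(-9\right) 70 \right)}}{L{\left(712,-945 \right)}} = \frac{\left(-9\right) 70 \left(-356 - 630\right)}{-3 - 945 + 712} = \frac{\left(-630\right) \left(-356 - 630\right)}{-236} = \left(-630\right) \left(-986\right) \left(- \frac{1}{236}\right) = 621180 \left(- \frac{1}{236}\right) = - \frac{155295}{59}$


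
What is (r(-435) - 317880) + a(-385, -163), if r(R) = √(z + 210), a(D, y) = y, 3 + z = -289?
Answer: -318043 + I*√82 ≈ -3.1804e+5 + 9.0554*I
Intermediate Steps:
z = -292 (z = -3 - 289 = -292)
r(R) = I*√82 (r(R) = √(-292 + 210) = √(-82) = I*√82)
(r(-435) - 317880) + a(-385, -163) = (I*√82 - 317880) - 163 = (-317880 + I*√82) - 163 = -318043 + I*√82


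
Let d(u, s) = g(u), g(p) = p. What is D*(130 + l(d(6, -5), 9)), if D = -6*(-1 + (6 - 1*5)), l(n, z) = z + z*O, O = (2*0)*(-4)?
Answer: 0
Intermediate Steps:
d(u, s) = u
O = 0 (O = 0*(-4) = 0)
l(n, z) = z (l(n, z) = z + z*0 = z + 0 = z)
D = 0 (D = -6*(-1 + (6 - 5)) = -6*(-1 + 1) = -6*0 = 0)
D*(130 + l(d(6, -5), 9)) = 0*(130 + 9) = 0*139 = 0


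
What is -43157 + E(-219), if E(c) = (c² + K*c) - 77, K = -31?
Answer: 11516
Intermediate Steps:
E(c) = -77 + c² - 31*c (E(c) = (c² - 31*c) - 77 = -77 + c² - 31*c)
-43157 + E(-219) = -43157 + (-77 + (-219)² - 31*(-219)) = -43157 + (-77 + 47961 + 6789) = -43157 + 54673 = 11516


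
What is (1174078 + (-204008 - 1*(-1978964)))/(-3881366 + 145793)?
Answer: -2949034/3735573 ≈ -0.78945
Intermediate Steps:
(1174078 + (-204008 - 1*(-1978964)))/(-3881366 + 145793) = (1174078 + (-204008 + 1978964))/(-3735573) = (1174078 + 1774956)*(-1/3735573) = 2949034*(-1/3735573) = -2949034/3735573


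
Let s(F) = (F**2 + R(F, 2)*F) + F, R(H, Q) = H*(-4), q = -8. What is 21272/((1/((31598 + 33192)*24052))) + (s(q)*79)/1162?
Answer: 19259438966242660/581 ≈ 3.3149e+13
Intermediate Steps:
R(H, Q) = -4*H
s(F) = F - 3*F**2 (s(F) = (F**2 + (-4*F)*F) + F = (F**2 - 4*F**2) + F = -3*F**2 + F = F - 3*F**2)
21272/((1/((31598 + 33192)*24052))) + (s(q)*79)/1162 = 21272/((1/((31598 + 33192)*24052))) + (-8*(1 - 3*(-8))*79)/1162 = 21272/(((1/24052)/64790)) + (-8*(1 + 24)*79)*(1/1162) = 21272/(((1/64790)*(1/24052))) + (-8*25*79)*(1/1162) = 21272/(1/1558329080) - 200*79*(1/1162) = 21272*1558329080 - 15800*1/1162 = 33148776189760 - 7900/581 = 19259438966242660/581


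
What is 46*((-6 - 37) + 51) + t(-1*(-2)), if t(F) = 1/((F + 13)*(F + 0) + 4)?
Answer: 12513/34 ≈ 368.03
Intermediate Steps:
t(F) = 1/(4 + F*(13 + F)) (t(F) = 1/((13 + F)*F + 4) = 1/(F*(13 + F) + 4) = 1/(4 + F*(13 + F)))
46*((-6 - 37) + 51) + t(-1*(-2)) = 46*((-6 - 37) + 51) + 1/(4 + (-1*(-2))² + 13*(-1*(-2))) = 46*(-43 + 51) + 1/(4 + 2² + 13*2) = 46*8 + 1/(4 + 4 + 26) = 368 + 1/34 = 12513/34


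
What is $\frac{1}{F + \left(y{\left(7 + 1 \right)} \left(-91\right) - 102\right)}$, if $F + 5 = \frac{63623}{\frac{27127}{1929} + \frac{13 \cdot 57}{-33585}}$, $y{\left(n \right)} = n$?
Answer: $\frac{303210302}{1120767944395} \approx 0.00027054$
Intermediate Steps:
$F = \frac{1372432495055}{303210302}$ ($F = -5 + \frac{63623}{\frac{27127}{1929} + \frac{13 \cdot 57}{-33585}} = -5 + \frac{63623}{27127 \cdot \frac{1}{1929} + 741 \left(- \frac{1}{33585}\right)} = -5 + \frac{63623}{\frac{27127}{1929} - \frac{247}{11195}} = -5 + \frac{63623}{\frac{303210302}{21595155}} = -5 + 63623 \cdot \frac{21595155}{303210302} = -5 + \frac{1373948546565}{303210302} = \frac{1372432495055}{303210302} \approx 4526.3$)
$\frac{1}{F + \left(y{\left(7 + 1 \right)} \left(-91\right) - 102\right)} = \frac{1}{\frac{1372432495055}{303210302} + \left(\left(7 + 1\right) \left(-91\right) - 102\right)} = \frac{1}{\frac{1372432495055}{303210302} + \left(8 \left(-91\right) - 102\right)} = \frac{1}{\frac{1372432495055}{303210302} - 830} = \frac{1}{\frac{1120767944395}{303210302}} = \frac{303210302}{1120767944395}$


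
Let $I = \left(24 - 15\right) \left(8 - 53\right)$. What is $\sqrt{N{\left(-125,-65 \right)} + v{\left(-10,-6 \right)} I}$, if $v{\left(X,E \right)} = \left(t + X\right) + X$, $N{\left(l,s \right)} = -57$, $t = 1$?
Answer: $\sqrt{7638} \approx 87.396$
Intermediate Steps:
$v{\left(X,E \right)} = 1 + 2 X$ ($v{\left(X,E \right)} = \left(1 + X\right) + X = 1 + 2 X$)
$I = -405$ ($I = 9 \left(-45\right) = -405$)
$\sqrt{N{\left(-125,-65 \right)} + v{\left(-10,-6 \right)} I} = \sqrt{-57 + \left(1 + 2 \left(-10\right)\right) \left(-405\right)} = \sqrt{-57 + \left(1 - 20\right) \left(-405\right)} = \sqrt{-57 - -7695} = \sqrt{-57 + 7695} = \sqrt{7638}$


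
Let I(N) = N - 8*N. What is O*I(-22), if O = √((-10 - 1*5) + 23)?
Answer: 308*√2 ≈ 435.58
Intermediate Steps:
O = 2*√2 (O = √((-10 - 5) + 23) = √(-15 + 23) = √8 = 2*√2 ≈ 2.8284)
I(N) = -7*N
O*I(-22) = (2*√2)*(-7*(-22)) = (2*√2)*154 = 308*√2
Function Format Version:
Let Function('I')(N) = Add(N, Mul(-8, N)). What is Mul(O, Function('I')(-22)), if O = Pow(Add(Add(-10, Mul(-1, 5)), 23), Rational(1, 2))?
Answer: Mul(308, Pow(2, Rational(1, 2))) ≈ 435.58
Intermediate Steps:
O = Mul(2, Pow(2, Rational(1, 2))) (O = Pow(Add(Add(-10, -5), 23), Rational(1, 2)) = Pow(Add(-15, 23), Rational(1, 2)) = Pow(8, Rational(1, 2)) = Mul(2, Pow(2, Rational(1, 2))) ≈ 2.8284)
Function('I')(N) = Mul(-7, N)
Mul(O, Function('I')(-22)) = Mul(Mul(2, Pow(2, Rational(1, 2))), Mul(-7, -22)) = Mul(Mul(2, Pow(2, Rational(1, 2))), 154) = Mul(308, Pow(2, Rational(1, 2)))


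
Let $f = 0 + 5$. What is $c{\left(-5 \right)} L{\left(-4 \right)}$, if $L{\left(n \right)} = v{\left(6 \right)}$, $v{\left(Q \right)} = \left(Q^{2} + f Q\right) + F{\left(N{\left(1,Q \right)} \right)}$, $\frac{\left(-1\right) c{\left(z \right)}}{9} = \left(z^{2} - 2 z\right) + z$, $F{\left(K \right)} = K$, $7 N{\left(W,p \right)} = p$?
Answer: $- \frac{126360}{7} \approx -18051.0$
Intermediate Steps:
$N{\left(W,p \right)} = \frac{p}{7}$
$c{\left(z \right)} = - 9 z^{2} + 9 z$ ($c{\left(z \right)} = - 9 \left(\left(z^{2} - 2 z\right) + z\right) = - 9 \left(z^{2} - z\right) = - 9 z^{2} + 9 z$)
$f = 5$
$v{\left(Q \right)} = Q^{2} + \frac{36 Q}{7}$ ($v{\left(Q \right)} = \left(Q^{2} + 5 Q\right) + \frac{Q}{7} = Q^{2} + \frac{36 Q}{7}$)
$L{\left(n \right)} = \frac{468}{7}$ ($L{\left(n \right)} = \frac{1}{7} \cdot 6 \left(36 + 7 \cdot 6\right) = \frac{1}{7} \cdot 6 \left(36 + 42\right) = \frac{1}{7} \cdot 6 \cdot 78 = \frac{468}{7}$)
$c{\left(-5 \right)} L{\left(-4 \right)} = 9 \left(-5\right) \left(1 - -5\right) \frac{468}{7} = 9 \left(-5\right) \left(1 + 5\right) \frac{468}{7} = 9 \left(-5\right) 6 \cdot \frac{468}{7} = \left(-270\right) \frac{468}{7} = - \frac{126360}{7}$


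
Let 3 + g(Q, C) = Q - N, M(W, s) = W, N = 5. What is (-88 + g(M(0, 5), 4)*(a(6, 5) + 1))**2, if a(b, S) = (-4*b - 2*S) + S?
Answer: 18496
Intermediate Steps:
g(Q, C) = -8 + Q (g(Q, C) = -3 + (Q - 1*5) = -3 + (Q - 5) = -3 + (-5 + Q) = -8 + Q)
a(b, S) = -S - 4*b
(-88 + g(M(0, 5), 4)*(a(6, 5) + 1))**2 = (-88 + (-8 + 0)*((-1*5 - 4*6) + 1))**2 = (-88 - 8*((-5 - 24) + 1))**2 = (-88 - 8*(-29 + 1))**2 = (-88 - 8*(-28))**2 = (-88 + 224)**2 = 136**2 = 18496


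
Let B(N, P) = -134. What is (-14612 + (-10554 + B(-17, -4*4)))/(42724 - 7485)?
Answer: -25300/35239 ≈ -0.71795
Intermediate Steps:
(-14612 + (-10554 + B(-17, -4*4)))/(42724 - 7485) = (-14612 + (-10554 - 134))/(42724 - 7485) = (-14612 - 10688)/35239 = -25300*1/35239 = -25300/35239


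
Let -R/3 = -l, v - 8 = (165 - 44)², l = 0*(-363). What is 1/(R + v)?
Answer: 1/14649 ≈ 6.8264e-5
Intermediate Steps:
l = 0
v = 14649 (v = 8 + (165 - 44)² = 8 + 121² = 8 + 14641 = 14649)
R = 0 (R = -(-3)*0 = -3*0 = 0)
1/(R + v) = 1/(0 + 14649) = 1/14649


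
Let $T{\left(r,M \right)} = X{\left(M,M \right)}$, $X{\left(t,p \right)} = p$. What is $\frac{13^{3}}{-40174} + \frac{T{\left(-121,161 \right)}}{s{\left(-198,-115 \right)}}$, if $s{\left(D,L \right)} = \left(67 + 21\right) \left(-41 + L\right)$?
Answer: $- \frac{18314215}{275754336} \approx -0.066415$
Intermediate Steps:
$s{\left(D,L \right)} = -3608 + 88 L$ ($s{\left(D,L \right)} = 88 \left(-41 + L\right) = -3608 + 88 L$)
$T{\left(r,M \right)} = M$
$\frac{13^{3}}{-40174} + \frac{T{\left(-121,161 \right)}}{s{\left(-198,-115 \right)}} = \frac{13^{3}}{-40174} + \frac{161}{-3608 + 88 \left(-115\right)} = 2197 \left(- \frac{1}{40174}\right) + \frac{161}{-3608 - 10120} = - \frac{2197}{40174} + \frac{161}{-13728} = - \frac{2197}{40174} + 161 \left(- \frac{1}{13728}\right) = - \frac{2197}{40174} - \frac{161}{13728} = - \frac{18314215}{275754336}$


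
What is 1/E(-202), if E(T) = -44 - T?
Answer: 1/158 ≈ 0.0063291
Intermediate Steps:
1/E(-202) = 1/(-44 - 1*(-202)) = 1/(-44 + 202) = 1/158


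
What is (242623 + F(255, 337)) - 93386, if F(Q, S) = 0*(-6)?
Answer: 149237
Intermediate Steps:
F(Q, S) = 0
(242623 + F(255, 337)) - 93386 = (242623 + 0) - 93386 = 242623 - 93386 = 149237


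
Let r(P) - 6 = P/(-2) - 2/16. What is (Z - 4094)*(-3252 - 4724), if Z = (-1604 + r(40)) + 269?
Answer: 43414365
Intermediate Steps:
r(P) = 47/8 - P/2 (r(P) = 6 + (P/(-2) - 2/16) = 6 + (P*(-½) - 2*1/16) = 6 + (-P/2 - ⅛) = 6 + (-⅛ - P/2) = 47/8 - P/2)
Z = -10793/8 (Z = (-1604 + (47/8 - ½*40)) + 269 = (-1604 + (47/8 - 20)) + 269 = (-1604 - 113/8) + 269 = -12945/8 + 269 = -10793/8 ≈ -1349.1)
(Z - 4094)*(-3252 - 4724) = (-10793/8 - 4094)*(-3252 - 4724) = -43545/8*(-7976) = 43414365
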